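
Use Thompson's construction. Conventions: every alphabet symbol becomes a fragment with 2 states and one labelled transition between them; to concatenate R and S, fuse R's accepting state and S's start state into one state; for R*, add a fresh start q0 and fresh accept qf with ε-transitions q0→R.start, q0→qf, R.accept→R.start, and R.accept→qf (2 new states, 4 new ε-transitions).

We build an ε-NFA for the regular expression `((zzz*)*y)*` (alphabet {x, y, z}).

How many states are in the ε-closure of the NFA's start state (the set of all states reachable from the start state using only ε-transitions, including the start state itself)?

Work bottom-up. For each fragment F, track |ε-closure(F.start)| and whether F's accept lies in that closure (i.e. whether F accepts ε). A single-symbol fragment has closure size 1 and does not accept ε.
  z* → new start has ε-edges to the inner start and to the new accept, so C = 2 + 1 = 3
  zzz* → same as the first factor's closure: C = 1
  (zzz*)* → the star's fresh start ε-reaches both the body's start and the fresh accept: C = 2 + 1 = 3
  (zzz*)*y → C = 3 + (1−1) = 3 (closure spills across the concat boundary because the left factor accepts ε)
  ((zzz*)*y)* → the star's fresh start ε-reaches both the body's start and the fresh accept: C = 2 + 3 = 5

5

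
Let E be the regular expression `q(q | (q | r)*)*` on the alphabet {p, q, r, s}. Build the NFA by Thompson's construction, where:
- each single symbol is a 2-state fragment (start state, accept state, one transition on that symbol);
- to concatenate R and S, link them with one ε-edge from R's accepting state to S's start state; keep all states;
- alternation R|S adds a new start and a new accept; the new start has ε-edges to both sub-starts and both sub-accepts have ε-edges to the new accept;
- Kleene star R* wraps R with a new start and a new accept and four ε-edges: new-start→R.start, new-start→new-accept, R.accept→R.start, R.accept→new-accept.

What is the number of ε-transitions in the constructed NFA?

17

Recursing over subexpressions:
Each of the 4 symbol leaves contributes 0 ε-transitions.
  q | r → 4 ε-transitions
  (q | r)* → 8 ε-transitions
  q | (q | r)* → 12 ε-transitions
  (q | (q | r)*)* → 16 ε-transitions
  q(q | (q | r)*)* → 17 ε-transitions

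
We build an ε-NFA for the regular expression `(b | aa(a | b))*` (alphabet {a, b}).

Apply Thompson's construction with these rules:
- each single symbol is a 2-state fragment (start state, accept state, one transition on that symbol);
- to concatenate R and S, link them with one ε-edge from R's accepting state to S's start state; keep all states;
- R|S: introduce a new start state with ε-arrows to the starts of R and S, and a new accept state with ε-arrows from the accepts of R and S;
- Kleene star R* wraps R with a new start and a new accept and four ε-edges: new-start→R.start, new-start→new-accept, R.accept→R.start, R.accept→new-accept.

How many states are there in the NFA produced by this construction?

By structural recursion:
Each of the 5 symbol leaves contributes a 2-state fragment.
  a | b = 6 states
  aa(a | b) = 10 states
  b | aa(a | b) = 14 states
  (b | aa(a | b))* = 16 states

16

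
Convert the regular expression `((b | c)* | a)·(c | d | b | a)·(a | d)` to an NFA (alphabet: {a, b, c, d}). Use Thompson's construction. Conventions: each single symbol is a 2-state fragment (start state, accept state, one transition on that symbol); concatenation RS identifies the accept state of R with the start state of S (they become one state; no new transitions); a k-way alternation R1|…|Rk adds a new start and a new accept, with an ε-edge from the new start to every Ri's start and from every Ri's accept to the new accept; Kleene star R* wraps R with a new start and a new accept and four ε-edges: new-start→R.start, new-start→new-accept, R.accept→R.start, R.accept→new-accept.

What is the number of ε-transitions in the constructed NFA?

Per subexpression:
Each of the 9 symbol leaves contributes 0 ε-transitions.
  b | c = 4 ε-transitions
  (b | c)* = 8 ε-transitions
  (b | c)* | a = 12 ε-transitions
  c | d | b | a = 8 ε-transitions
  a | d = 4 ε-transitions
  ((b | c)* | a)·(c | d | b | a)·(a | d) = 24 ε-transitions

24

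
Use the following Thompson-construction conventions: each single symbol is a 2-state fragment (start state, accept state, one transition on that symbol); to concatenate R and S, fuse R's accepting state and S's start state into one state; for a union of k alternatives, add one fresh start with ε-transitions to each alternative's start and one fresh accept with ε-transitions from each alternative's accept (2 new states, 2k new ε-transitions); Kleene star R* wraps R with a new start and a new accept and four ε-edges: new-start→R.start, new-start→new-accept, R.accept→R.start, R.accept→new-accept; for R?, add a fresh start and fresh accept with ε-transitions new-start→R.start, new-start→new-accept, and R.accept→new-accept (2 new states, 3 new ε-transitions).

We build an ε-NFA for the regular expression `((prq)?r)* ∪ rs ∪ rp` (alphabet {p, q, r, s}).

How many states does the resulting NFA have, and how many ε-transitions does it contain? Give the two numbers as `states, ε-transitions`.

Building bottom-up:
Each of the 8 symbol leaves contributes 2 states and 0 ε-transitions.
  prq — 4 states, 0 ε-transitions
  (prq)? — 6 states, 3 ε-transitions
  (prq)?r — 7 states, 3 ε-transitions
  ((prq)?r)* — 9 states, 7 ε-transitions
  rs — 3 states, 0 ε-transitions
  rp — 3 states, 0 ε-transitions
  ((prq)?r)* ∪ rs ∪ rp — 17 states, 13 ε-transitions

17, 13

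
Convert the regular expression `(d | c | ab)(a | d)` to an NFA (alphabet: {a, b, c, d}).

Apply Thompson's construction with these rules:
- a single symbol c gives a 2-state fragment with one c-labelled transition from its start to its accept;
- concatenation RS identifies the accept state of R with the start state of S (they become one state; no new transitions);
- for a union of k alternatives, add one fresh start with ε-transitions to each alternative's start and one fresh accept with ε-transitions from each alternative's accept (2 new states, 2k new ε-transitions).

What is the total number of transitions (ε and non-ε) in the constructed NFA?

Bottom-up over the parse tree:
Each of the 6 symbol leaves contributes 1 transition (1 symbol, 0 ε).
  ab : 2 transitions (2 symbol, 0 ε)
  d | c | ab : 10 transitions (4 symbol, 6 ε)
  a | d : 6 transitions (2 symbol, 4 ε)
  (d | c | ab)(a | d) : 16 transitions (6 symbol, 10 ε)

16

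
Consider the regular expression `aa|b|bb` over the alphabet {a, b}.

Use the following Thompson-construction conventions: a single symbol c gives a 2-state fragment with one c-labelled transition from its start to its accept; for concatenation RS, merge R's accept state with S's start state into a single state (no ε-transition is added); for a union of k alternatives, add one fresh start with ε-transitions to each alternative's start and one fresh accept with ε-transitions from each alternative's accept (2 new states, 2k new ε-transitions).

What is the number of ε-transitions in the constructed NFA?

6

Per subexpression:
Each of the 5 symbol leaves contributes 0 ε-transitions.
  aa → 0 ε-transitions
  bb → 0 ε-transitions
  aa|b|bb → 6 ε-transitions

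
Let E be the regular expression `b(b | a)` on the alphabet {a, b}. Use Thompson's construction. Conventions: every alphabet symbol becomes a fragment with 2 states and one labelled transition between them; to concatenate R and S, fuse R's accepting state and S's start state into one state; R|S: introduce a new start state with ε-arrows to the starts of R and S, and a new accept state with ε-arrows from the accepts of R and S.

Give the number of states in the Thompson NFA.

Per subexpression:
Each of the 3 symbol leaves contributes a 2-state fragment.
  b | a — 6 states
  b(b | a) — 7 states

7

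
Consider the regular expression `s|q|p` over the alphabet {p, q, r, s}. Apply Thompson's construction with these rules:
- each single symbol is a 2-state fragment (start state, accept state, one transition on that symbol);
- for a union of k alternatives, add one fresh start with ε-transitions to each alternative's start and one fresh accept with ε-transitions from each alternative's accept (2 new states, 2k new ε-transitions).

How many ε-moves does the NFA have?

6

By structural recursion:
Each of the 3 symbol leaves contributes 0 ε-transitions.
  s|q|p : 6 ε-transitions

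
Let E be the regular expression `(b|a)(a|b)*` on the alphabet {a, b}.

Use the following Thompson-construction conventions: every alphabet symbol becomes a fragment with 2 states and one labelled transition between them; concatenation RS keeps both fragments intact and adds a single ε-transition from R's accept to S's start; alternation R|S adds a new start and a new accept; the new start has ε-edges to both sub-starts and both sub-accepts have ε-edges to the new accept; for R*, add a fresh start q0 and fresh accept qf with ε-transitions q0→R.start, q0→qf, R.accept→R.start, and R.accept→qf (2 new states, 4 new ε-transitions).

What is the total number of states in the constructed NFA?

14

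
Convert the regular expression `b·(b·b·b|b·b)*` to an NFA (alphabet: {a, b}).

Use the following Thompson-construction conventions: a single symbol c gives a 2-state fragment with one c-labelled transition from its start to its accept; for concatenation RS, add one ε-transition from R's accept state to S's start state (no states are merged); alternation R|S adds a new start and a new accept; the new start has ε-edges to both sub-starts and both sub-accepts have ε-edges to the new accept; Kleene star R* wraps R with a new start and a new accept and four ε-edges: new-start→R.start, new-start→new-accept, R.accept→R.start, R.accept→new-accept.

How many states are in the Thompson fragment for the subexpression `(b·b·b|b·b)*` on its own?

Fragment for `(b·b·b|b·b)*`:
Each of the 5 symbol leaves contributes a 2-state fragment.
  b·b·b = 6 states
  b·b = 4 states
  b·b·b|b·b = 12 states
  (b·b·b|b·b)* = 14 states

14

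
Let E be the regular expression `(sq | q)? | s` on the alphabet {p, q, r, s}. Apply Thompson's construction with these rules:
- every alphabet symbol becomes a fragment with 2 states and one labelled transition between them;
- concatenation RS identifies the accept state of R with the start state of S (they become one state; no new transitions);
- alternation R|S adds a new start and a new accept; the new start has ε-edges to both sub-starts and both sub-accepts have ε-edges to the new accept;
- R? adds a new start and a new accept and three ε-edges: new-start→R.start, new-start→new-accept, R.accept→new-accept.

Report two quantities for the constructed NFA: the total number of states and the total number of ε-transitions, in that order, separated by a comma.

13, 11

By structural recursion:
Each of the 4 symbol leaves contributes 2 states and 0 ε-transitions.
  sq = 3 states, 0 ε-transitions
  sq | q = 7 states, 4 ε-transitions
  (sq | q)? = 9 states, 7 ε-transitions
  (sq | q)? | s = 13 states, 11 ε-transitions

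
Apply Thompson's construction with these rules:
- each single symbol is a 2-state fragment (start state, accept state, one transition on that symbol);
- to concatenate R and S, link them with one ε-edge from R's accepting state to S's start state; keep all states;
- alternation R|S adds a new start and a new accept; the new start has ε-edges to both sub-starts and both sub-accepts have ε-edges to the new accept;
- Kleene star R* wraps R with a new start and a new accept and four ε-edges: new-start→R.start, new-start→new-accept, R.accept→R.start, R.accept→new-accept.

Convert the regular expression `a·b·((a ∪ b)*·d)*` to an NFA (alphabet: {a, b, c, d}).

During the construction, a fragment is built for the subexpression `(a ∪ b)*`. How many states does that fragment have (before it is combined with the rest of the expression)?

8

Fragment for `(a ∪ b)*`:
Each of the 2 symbol leaves contributes a 2-state fragment.
  a ∪ b = 6 states
  (a ∪ b)* = 8 states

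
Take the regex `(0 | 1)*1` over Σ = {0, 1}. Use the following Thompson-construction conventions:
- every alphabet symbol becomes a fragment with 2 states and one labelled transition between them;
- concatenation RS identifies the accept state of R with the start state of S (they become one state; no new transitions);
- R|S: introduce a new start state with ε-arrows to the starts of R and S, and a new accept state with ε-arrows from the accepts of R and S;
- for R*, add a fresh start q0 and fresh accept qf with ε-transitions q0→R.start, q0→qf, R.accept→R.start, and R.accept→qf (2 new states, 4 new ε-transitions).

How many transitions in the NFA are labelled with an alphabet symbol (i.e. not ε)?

3

Building bottom-up:
Each of the 3 symbol leaves contributes exactly 1 symbol transition.
  0 | 1 → 2 symbol transitions
  (0 | 1)* → 2 symbol transitions
  (0 | 1)*1 → 3 symbol transitions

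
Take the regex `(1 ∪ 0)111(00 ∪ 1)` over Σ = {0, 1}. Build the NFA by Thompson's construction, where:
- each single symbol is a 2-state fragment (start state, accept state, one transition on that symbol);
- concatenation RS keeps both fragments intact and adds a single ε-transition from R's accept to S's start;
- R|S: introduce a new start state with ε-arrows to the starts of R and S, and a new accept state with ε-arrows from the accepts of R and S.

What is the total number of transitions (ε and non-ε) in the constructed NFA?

21

Bottom-up over the parse tree:
Each of the 8 symbol leaves contributes 1 transition (1 symbol, 0 ε).
  1 ∪ 0 → 6 transitions (2 symbol, 4 ε)
  00 → 3 transitions (2 symbol, 1 ε)
  00 ∪ 1 → 8 transitions (3 symbol, 5 ε)
  (1 ∪ 0)111(00 ∪ 1) → 21 transitions (8 symbol, 13 ε)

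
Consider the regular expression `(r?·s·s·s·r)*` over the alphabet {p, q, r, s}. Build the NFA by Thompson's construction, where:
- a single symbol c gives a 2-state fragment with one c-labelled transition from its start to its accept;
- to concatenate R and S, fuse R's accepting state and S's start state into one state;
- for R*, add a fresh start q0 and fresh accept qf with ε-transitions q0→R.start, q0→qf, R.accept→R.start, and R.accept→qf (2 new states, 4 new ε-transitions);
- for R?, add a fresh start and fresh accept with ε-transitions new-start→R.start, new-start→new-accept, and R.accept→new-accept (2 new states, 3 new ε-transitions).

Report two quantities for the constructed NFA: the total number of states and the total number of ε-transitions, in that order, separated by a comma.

10, 7

Recursing over subexpressions:
Each of the 5 symbol leaves contributes 2 states and 0 ε-transitions.
  r? — 4 states, 3 ε-transitions
  r?·s·s·s·r — 8 states, 3 ε-transitions
  (r?·s·s·s·r)* — 10 states, 7 ε-transitions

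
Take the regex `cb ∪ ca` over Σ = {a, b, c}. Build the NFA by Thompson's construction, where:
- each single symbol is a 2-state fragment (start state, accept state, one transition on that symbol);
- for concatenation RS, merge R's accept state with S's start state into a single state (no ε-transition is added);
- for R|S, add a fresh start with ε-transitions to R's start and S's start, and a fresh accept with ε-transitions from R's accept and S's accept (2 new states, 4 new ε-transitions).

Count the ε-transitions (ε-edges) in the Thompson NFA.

By structural recursion:
Each of the 4 symbol leaves contributes 0 ε-transitions.
  cb → 0 ε-transitions
  ca → 0 ε-transitions
  cb ∪ ca → 4 ε-transitions

4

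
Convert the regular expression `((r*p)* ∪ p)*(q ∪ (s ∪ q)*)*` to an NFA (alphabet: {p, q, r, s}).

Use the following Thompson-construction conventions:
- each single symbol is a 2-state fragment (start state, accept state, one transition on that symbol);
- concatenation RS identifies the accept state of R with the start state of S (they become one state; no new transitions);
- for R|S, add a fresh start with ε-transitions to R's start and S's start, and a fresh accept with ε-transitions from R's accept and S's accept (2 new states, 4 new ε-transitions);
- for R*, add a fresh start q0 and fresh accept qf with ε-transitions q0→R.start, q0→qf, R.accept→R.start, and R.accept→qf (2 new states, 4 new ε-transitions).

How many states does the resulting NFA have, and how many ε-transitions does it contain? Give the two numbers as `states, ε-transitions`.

26, 32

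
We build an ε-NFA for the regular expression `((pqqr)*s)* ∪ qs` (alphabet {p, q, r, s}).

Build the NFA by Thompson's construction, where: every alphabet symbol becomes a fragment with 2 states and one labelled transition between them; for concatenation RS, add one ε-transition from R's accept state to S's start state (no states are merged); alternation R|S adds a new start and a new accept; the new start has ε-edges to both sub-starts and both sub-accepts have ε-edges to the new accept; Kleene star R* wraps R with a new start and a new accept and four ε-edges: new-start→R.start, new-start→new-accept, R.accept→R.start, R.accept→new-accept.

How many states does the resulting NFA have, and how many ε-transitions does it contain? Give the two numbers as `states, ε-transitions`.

20, 17

Bottom-up over the parse tree:
Each of the 7 symbol leaves contributes 2 states and 0 ε-transitions.
  pqqr → 8 states, 3 ε-transitions
  (pqqr)* → 10 states, 7 ε-transitions
  (pqqr)*s → 12 states, 8 ε-transitions
  ((pqqr)*s)* → 14 states, 12 ε-transitions
  qs → 4 states, 1 ε-transition
  ((pqqr)*s)* ∪ qs → 20 states, 17 ε-transitions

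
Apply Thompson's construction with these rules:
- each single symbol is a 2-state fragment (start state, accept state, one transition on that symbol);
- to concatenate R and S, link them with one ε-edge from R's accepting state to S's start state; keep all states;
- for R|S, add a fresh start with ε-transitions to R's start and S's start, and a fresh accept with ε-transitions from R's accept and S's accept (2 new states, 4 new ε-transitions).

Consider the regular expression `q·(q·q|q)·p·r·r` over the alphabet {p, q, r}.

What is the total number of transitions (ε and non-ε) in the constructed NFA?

16

Bottom-up over the parse tree:
Each of the 7 symbol leaves contributes 1 transition (1 symbol, 0 ε).
  q·q = 3 transitions (2 symbol, 1 ε)
  q·q|q = 8 transitions (3 symbol, 5 ε)
  q·(q·q|q)·p·r·r = 16 transitions (7 symbol, 9 ε)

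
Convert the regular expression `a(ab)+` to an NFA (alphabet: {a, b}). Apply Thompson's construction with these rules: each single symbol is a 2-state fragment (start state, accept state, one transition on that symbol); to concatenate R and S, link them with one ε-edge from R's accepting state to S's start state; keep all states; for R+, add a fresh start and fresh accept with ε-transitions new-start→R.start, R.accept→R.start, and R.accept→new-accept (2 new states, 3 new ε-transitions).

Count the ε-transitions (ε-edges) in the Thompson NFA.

5

Building bottom-up:
Each of the 3 symbol leaves contributes 0 ε-transitions.
  ab → 1 ε-transition
  (ab)+ → 4 ε-transitions
  a(ab)+ → 5 ε-transitions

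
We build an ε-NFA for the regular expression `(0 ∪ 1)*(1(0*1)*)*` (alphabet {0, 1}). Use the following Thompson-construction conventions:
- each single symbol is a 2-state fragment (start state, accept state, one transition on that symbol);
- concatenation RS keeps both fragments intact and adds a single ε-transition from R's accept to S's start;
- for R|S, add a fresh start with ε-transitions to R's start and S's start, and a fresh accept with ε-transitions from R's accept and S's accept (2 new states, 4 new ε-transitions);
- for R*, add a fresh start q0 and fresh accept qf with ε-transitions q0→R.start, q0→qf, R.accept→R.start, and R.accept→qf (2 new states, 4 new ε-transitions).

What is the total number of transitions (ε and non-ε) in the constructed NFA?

Per subexpression:
Each of the 5 symbol leaves contributes 1 transition (1 symbol, 0 ε).
  0 ∪ 1 → 6 transitions (2 symbol, 4 ε)
  (0 ∪ 1)* → 10 transitions (2 symbol, 8 ε)
  0* → 5 transitions (1 symbol, 4 ε)
  0*1 → 7 transitions (2 symbol, 5 ε)
  (0*1)* → 11 transitions (2 symbol, 9 ε)
  1(0*1)* → 13 transitions (3 symbol, 10 ε)
  (1(0*1)*)* → 17 transitions (3 symbol, 14 ε)
  (0 ∪ 1)*(1(0*1)*)* → 28 transitions (5 symbol, 23 ε)

28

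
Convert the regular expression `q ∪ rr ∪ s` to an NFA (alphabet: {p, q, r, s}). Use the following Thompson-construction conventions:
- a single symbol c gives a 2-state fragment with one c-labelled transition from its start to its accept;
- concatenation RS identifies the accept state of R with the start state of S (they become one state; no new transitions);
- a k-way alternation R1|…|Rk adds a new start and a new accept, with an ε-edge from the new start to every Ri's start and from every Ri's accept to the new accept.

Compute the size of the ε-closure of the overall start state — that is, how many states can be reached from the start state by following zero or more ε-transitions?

4

Let C(F) = |ε-closure(F.start)| within fragment F, and note whether F accepts ε. Symbol fragments have C = 1 and do not accept ε. Then:
  rr — same as the first factor's closure: |ε-closure| = 1
  q ∪ rr ∪ s — |ε-closure| = 1 + 1 + 1 + 1 = 4 (the new accept is not ε-reachable since no branch accepts ε)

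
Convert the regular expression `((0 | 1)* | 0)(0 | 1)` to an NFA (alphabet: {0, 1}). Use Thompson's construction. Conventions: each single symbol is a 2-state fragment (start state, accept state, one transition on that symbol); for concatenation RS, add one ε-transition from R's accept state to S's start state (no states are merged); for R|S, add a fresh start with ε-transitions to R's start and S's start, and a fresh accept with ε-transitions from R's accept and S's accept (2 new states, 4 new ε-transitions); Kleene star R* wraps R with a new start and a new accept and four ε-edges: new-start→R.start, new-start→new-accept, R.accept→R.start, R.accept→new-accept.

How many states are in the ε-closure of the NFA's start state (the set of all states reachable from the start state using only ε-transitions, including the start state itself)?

11

Compute the ε-closure size of each fragment's start state recursively; a symbol fragment's start has no outgoing ε-edge, so its closure is just itself (size 1).
  0 | 1 → |closure| = 1 + 1 + 1 = 3 (the new accept is not ε-reachable since no branch accepts ε)
  (0 | 1)* → new start has ε-edges to the inner start and to the new accept, so |closure| = 2 + 3 = 5
  (0 | 1)* | 0 → new start ε-reaches every alternative's start; at least one alternative accepts ε, so the union's new accept is reached too: |closure| = 1 + 5 + 1 + 1 = 8
  0 | 1 → new start ε-reaches every alternative's start; none of them accept ε, so the new accept is not reached: |closure| = 1 + 1 + 1 = 3
  ((0 | 1)* | 0)(0 | 1) → |closure| = 8 + 3 = 11 (closure spills across the concat boundary because the left factor accepts ε)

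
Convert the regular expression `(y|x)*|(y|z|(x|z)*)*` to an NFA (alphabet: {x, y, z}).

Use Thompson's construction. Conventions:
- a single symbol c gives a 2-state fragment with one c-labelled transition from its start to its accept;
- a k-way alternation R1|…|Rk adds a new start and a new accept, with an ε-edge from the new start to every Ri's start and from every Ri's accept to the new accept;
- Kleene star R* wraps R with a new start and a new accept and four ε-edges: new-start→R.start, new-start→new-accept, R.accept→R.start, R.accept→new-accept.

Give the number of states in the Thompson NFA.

26

Per subexpression:
Each of the 6 symbol leaves contributes a 2-state fragment.
  y|x → 6 states
  (y|x)* → 8 states
  x|z → 6 states
  (x|z)* → 8 states
  y|z|(x|z)* → 14 states
  (y|z|(x|z)*)* → 16 states
  (y|x)*|(y|z|(x|z)*)* → 26 states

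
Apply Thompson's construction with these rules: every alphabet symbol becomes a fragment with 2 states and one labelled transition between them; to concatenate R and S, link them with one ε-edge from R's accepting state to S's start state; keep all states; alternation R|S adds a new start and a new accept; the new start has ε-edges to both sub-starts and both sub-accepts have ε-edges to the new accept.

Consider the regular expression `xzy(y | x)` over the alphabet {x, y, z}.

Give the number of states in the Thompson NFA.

12

Recursing over subexpressions:
Each of the 5 symbol leaves contributes a 2-state fragment.
  y | x — 6 states
  xzy(y | x) — 12 states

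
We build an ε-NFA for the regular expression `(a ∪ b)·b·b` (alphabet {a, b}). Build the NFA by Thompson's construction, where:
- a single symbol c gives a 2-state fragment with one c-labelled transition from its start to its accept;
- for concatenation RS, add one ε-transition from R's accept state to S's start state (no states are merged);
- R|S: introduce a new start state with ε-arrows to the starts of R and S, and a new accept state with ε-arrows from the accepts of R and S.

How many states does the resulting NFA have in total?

10

Recursing over subexpressions:
Each of the 4 symbol leaves contributes a 2-state fragment.
  a ∪ b = 6 states
  (a ∪ b)·b·b = 10 states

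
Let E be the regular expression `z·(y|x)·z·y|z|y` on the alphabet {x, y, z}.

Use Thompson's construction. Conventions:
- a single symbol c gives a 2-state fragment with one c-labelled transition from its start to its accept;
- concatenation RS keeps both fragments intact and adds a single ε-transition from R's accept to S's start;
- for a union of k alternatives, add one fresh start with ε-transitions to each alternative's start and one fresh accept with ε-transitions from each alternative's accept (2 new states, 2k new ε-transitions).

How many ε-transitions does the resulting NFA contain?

13

Recursing over subexpressions:
Each of the 7 symbol leaves contributes 0 ε-transitions.
  y|x — 4 ε-transitions
  z·(y|x)·z·y — 7 ε-transitions
  z·(y|x)·z·y|z|y — 13 ε-transitions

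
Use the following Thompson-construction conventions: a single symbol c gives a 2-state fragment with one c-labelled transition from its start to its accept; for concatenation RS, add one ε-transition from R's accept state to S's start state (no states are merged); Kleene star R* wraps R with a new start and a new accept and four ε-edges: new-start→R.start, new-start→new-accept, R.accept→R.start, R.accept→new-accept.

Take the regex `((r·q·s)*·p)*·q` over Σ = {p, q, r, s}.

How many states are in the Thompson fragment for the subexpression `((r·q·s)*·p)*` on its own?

Fragment for `((r·q·s)*·p)*`:
Each of the 4 symbol leaves contributes a 2-state fragment.
  r·q·s : 6 states
  (r·q·s)* : 8 states
  (r·q·s)*·p : 10 states
  ((r·q·s)*·p)* : 12 states

12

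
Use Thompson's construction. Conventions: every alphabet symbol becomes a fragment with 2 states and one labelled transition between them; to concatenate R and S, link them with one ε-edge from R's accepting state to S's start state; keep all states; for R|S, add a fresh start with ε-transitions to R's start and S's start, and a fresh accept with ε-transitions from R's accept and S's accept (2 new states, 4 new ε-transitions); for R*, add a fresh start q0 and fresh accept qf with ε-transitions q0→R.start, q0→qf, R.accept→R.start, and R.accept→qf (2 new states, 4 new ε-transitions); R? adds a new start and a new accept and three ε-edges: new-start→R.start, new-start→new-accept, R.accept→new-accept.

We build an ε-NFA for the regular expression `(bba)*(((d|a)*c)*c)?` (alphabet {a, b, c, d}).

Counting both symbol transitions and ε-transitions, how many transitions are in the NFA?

31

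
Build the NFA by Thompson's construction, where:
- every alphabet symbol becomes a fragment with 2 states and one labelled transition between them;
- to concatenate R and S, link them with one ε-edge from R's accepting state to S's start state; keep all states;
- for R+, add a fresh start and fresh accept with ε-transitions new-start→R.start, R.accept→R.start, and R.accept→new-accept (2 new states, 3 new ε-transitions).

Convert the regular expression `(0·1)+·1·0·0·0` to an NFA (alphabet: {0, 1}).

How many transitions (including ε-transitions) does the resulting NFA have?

Recursing over subexpressions:
Each of the 6 symbol leaves contributes 1 transition (1 symbol, 0 ε).
  0·1 — 3 transitions (2 symbol, 1 ε)
  (0·1)+ — 6 transitions (2 symbol, 4 ε)
  (0·1)+·1·0·0·0 — 14 transitions (6 symbol, 8 ε)

14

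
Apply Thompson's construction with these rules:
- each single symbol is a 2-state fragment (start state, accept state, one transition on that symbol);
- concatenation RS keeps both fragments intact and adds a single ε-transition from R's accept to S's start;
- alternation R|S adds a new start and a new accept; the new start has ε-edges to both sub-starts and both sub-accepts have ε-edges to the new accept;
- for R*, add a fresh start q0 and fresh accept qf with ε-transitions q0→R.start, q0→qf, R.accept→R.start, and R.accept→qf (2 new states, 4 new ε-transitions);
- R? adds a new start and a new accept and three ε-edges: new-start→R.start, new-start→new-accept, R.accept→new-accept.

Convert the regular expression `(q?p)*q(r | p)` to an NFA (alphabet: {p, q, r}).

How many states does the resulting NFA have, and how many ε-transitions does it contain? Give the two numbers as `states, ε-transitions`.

16, 14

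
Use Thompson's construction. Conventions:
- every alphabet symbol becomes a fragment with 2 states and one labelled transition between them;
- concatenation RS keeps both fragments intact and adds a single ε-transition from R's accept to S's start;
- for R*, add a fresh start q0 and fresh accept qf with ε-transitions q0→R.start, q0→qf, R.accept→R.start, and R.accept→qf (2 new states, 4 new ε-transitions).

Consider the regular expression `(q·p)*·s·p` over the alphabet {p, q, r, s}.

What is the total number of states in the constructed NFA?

Bottom-up over the parse tree:
Each of the 4 symbol leaves contributes a 2-state fragment.
  q·p — 4 states
  (q·p)* — 6 states
  (q·p)*·s·p — 10 states

10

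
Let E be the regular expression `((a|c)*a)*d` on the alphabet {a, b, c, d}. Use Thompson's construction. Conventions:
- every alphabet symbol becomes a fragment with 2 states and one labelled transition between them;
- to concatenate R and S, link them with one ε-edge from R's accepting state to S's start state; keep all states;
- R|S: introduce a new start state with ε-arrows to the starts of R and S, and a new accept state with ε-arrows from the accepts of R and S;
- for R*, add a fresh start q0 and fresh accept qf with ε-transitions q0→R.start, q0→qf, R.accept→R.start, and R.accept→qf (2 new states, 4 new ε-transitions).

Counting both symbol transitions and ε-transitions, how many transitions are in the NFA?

18

Recursing over subexpressions:
Each of the 4 symbol leaves contributes 1 transition (1 symbol, 0 ε).
  a|c → 6 transitions (2 symbol, 4 ε)
  (a|c)* → 10 transitions (2 symbol, 8 ε)
  (a|c)*a → 12 transitions (3 symbol, 9 ε)
  ((a|c)*a)* → 16 transitions (3 symbol, 13 ε)
  ((a|c)*a)*d → 18 transitions (4 symbol, 14 ε)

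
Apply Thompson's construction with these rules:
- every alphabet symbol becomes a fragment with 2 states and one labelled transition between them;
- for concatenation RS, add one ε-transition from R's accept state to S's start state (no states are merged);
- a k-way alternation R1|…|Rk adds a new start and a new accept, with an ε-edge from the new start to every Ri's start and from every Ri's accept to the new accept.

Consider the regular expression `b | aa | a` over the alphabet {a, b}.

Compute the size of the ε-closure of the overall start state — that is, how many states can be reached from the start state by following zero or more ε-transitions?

4

Compute the ε-closure size of each fragment's start state recursively; a symbol fragment's start has no outgoing ε-edge, so its closure is just itself (size 1).
  aa : |ε-closure| equals the left operand's closure size = 1 (its accept is not ε-reachable, so the closure stops there)
  b | aa | a : |ε-closure| = 1 + 1 + 1 + 1 = 4 (the new accept is not ε-reachable since no branch accepts ε)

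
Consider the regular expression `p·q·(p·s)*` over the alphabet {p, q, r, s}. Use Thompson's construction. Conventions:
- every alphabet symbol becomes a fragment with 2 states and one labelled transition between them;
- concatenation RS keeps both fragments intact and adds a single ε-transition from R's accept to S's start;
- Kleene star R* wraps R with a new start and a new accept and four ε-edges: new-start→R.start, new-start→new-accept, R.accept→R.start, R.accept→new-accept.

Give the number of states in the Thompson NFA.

10

Per subexpression:
Each of the 4 symbol leaves contributes a 2-state fragment.
  p·s — 4 states
  (p·s)* — 6 states
  p·q·(p·s)* — 10 states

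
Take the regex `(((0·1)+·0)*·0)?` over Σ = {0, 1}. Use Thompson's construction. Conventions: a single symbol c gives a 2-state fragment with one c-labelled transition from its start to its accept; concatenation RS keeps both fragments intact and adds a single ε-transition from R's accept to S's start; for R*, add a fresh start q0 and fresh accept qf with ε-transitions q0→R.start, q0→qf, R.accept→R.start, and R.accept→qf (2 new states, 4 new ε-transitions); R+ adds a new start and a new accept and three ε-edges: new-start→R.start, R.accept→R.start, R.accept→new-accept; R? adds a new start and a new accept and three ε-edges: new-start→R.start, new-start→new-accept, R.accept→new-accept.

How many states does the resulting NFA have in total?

Recursing over subexpressions:
Each of the 4 symbol leaves contributes a 2-state fragment.
  0·1 → 4 states
  (0·1)+ → 6 states
  (0·1)+·0 → 8 states
  ((0·1)+·0)* → 10 states
  ((0·1)+·0)*·0 → 12 states
  (((0·1)+·0)*·0)? → 14 states

14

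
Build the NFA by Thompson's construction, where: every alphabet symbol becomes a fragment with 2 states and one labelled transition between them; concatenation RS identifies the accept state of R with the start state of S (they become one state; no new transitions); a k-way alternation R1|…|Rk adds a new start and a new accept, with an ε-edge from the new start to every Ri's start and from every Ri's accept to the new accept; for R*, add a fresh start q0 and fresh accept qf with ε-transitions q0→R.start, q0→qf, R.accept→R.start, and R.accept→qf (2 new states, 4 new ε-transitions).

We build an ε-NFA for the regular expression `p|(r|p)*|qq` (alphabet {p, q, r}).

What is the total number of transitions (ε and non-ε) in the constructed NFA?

19

Recursing over subexpressions:
Each of the 5 symbol leaves contributes 1 transition (1 symbol, 0 ε).
  r|p — 6 transitions (2 symbol, 4 ε)
  (r|p)* — 10 transitions (2 symbol, 8 ε)
  qq — 2 transitions (2 symbol, 0 ε)
  p|(r|p)*|qq — 19 transitions (5 symbol, 14 ε)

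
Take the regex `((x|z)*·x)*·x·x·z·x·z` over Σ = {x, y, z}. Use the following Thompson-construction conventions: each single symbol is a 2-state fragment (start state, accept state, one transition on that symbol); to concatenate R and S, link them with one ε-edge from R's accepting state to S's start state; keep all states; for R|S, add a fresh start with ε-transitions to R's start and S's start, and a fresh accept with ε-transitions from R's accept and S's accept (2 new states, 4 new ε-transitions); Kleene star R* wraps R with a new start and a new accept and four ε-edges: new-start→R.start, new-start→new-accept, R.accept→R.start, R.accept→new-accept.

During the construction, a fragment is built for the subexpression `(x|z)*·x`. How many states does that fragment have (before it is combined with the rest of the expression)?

Fragment for `(x|z)*·x`:
Each of the 3 symbol leaves contributes a 2-state fragment.
  x|z — 6 states
  (x|z)* — 8 states
  (x|z)*·x — 10 states

10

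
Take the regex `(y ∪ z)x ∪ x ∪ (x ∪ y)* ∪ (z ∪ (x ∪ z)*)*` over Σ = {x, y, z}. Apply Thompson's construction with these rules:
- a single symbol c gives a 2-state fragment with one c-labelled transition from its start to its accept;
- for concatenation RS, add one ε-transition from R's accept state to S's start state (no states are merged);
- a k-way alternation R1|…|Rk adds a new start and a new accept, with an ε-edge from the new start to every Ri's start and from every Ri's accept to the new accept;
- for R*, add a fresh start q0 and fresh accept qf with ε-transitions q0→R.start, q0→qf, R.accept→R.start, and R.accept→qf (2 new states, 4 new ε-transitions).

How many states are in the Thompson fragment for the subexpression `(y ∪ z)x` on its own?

8

Fragment for `(y ∪ z)x`:
Each of the 3 symbol leaves contributes a 2-state fragment.
  y ∪ z — 6 states
  (y ∪ z)x — 8 states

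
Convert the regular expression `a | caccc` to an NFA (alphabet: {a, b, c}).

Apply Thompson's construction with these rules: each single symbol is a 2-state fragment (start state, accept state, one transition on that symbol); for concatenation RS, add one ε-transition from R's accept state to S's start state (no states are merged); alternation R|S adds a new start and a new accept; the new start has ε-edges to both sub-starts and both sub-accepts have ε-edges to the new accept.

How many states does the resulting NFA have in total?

14

By structural recursion:
Each of the 6 symbol leaves contributes a 2-state fragment.
  caccc = 10 states
  a | caccc = 14 states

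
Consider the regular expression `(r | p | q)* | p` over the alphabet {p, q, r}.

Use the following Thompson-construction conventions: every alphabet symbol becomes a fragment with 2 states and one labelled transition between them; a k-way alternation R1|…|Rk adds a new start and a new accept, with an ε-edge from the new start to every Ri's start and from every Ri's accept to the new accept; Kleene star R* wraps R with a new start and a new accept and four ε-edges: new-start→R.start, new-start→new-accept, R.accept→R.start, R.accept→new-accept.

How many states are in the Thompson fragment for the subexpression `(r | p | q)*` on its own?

Fragment for `(r | p | q)*`:
Each of the 3 symbol leaves contributes a 2-state fragment.
  r | p | q — 8 states
  (r | p | q)* — 10 states

10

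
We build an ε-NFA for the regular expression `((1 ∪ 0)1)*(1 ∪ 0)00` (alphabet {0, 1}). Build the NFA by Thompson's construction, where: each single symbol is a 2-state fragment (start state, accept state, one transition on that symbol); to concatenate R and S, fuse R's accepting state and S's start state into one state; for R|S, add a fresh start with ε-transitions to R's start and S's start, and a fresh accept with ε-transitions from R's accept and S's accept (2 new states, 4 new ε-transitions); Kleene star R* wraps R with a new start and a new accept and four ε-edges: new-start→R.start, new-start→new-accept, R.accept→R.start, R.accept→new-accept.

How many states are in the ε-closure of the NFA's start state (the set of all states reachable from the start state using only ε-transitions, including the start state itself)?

7

Work bottom-up. For each fragment F, track |ε-closure(F.start)| and whether F's accept lies in that closure (i.e. whether F accepts ε). A single-symbol fragment has closure size 1 and does not accept ε.
  1 ∪ 0 → |closure| = 1 + 1 + 1 = 3 (the new accept is not ε-reachable since no branch accepts ε)
  (1 ∪ 0)1 → same as the first factor's closure: |closure| = 3
  ((1 ∪ 0)1)* → |closure| = 1 (new start) + 3 (body) + 1 (new accept) = 5
  1 ∪ 0 → |closure| = 1 + 1 + 1 = 3 (the new accept is not ε-reachable since no branch accepts ε)
  ((1 ∪ 0)1)*(1 ∪ 0)00 → the left operand accepts ε, so the closure extends into the next operand (the shared merged state is already counted); |closure| = 5 + (3−1) = 7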